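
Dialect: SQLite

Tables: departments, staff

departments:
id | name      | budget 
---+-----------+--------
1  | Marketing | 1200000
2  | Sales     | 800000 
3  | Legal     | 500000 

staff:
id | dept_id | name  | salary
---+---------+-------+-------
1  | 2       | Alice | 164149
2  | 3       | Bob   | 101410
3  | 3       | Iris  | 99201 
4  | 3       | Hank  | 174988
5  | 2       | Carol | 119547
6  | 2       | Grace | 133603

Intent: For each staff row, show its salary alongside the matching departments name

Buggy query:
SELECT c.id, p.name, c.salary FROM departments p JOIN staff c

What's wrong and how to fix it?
Bug: JOIN with no ON clause produces a cartesian product; every staff row pairs with every departments row

Fix: Specify the join condition linking the foreign key to the parent id

Corrected query:
SELECT c.id, p.name, c.salary FROM departments p JOIN staff c ON c.dept_id = p.id

Result:
id | name  | salary
---+-------+-------
1  | Sales | 164149
2  | Legal | 101410
3  | Legal | 99201 
4  | Legal | 174988
5  | Sales | 119547
6  | Sales | 133603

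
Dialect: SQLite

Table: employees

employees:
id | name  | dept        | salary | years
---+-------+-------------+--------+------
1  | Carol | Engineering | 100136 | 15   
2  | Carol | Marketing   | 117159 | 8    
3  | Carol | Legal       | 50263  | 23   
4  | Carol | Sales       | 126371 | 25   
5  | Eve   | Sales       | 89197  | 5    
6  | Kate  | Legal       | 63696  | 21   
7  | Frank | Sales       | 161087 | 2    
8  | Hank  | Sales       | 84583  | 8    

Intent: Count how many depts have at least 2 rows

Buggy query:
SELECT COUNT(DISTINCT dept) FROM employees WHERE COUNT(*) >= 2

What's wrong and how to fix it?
Bug: WHERE filters individual rows, not groups, so a group-level COUNT is invalid there

Fix: Group first with HAVING COUNT(*) >= 2, then COUNT the resulting groups

Corrected query:
SELECT COUNT(*) FROM (SELECT dept FROM employees GROUP BY dept HAVING COUNT(*) >= 2)

Result:
COUNT(*)
--------
2       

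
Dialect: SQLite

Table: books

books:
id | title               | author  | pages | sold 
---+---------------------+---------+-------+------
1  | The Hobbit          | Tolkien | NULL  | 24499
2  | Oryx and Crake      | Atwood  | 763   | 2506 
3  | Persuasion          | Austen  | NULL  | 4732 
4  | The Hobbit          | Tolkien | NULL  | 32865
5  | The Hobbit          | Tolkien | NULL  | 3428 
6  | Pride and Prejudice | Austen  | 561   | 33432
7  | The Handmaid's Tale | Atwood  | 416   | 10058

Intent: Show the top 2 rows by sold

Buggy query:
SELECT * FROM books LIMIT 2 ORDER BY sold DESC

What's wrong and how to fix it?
Bug: LIMIT must come after ORDER BY

Fix: Swap the clauses: ORDER BY first, then LIMIT

Corrected query:
SELECT * FROM books ORDER BY sold DESC LIMIT 2

Result:
id | title               | author  | pages | sold 
---+---------------------+---------+-------+------
6  | Pride and Prejudice | Austen  | 561   | 33432
4  | The Hobbit          | Tolkien | NULL  | 32865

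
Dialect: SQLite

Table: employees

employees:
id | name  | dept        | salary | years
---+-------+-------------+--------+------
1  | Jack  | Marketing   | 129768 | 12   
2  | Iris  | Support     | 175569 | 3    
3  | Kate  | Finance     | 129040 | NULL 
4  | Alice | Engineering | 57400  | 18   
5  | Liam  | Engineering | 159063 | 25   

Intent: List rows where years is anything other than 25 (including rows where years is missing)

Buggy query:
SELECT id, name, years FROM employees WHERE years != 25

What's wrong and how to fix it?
Bug: Inequality against NULL is unknown, not true; rows with NULL are dropped

Fix: Add an explicit OR years IS NULL to include the missing-value rows

Corrected query:
SELECT id, name, years FROM employees WHERE years != 25 OR years IS NULL

Result:
id | name  | years
---+-------+------
1  | Jack  | 12   
2  | Iris  | 3    
3  | Kate  | NULL 
4  | Alice | 18   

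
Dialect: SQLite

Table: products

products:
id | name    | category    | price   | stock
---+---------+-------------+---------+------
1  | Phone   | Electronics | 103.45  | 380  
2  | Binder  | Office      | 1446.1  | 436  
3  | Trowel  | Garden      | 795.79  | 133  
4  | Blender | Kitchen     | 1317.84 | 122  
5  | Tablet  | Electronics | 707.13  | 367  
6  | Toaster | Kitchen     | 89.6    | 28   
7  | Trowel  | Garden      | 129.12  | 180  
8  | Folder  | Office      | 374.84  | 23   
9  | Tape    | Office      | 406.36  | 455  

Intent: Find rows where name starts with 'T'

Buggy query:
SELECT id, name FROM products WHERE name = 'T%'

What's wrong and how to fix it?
Bug: '=' compares the literal string including the % character; pattern matching needs LIKE

Fix: Use LIKE for wildcard pattern matching

Corrected query:
SELECT id, name FROM products WHERE name LIKE 'T%'

Result:
id | name   
---+--------
3  | Trowel 
5  | Tablet 
6  | Toaster
7  | Trowel 
9  | Tape   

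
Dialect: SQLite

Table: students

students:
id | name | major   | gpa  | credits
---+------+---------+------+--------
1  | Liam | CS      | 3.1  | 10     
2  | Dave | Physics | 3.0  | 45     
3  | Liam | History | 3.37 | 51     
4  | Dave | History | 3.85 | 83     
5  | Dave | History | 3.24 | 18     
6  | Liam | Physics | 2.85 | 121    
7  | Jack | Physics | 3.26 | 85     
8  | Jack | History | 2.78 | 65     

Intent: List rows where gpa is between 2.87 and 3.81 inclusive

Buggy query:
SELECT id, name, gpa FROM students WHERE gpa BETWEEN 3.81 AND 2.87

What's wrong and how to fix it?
Bug: BETWEEN expects the lower bound first; with 3.81 AND 2.87 the range is empty

Fix: Write BETWEEN 2.87 AND 3.81

Corrected query:
SELECT id, name, gpa FROM students WHERE gpa BETWEEN 2.87 AND 3.81

Result:
id | name | gpa 
---+------+-----
1  | Liam | 3.1 
2  | Dave | 3   
3  | Liam | 3.37
5  | Dave | 3.24
7  | Jack | 3.26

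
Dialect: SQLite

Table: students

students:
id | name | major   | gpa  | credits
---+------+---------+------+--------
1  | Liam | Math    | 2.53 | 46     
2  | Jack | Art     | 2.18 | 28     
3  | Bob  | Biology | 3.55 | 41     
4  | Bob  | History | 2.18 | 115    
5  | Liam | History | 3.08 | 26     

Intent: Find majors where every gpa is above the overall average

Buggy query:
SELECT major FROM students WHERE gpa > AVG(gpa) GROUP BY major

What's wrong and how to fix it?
Bug: WHERE evaluates per row before aggregation, so AVG() is unavailable

Fix: Use a subquery for AVG and a HAVING MIN(...) filter so the condition holds for every row in the group

Corrected query:
SELECT major FROM students GROUP BY major HAVING MIN(gpa) > (SELECT AVG(gpa) FROM students)

Result:
major  
-------
Biology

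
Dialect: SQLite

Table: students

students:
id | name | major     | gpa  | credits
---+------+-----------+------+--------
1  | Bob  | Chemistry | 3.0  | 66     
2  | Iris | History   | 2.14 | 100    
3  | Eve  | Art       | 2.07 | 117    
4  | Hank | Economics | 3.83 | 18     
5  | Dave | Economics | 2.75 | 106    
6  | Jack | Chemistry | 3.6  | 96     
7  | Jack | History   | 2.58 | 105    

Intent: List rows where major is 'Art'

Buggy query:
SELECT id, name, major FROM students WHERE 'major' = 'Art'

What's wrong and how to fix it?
Bug: Single quotes denote string literals in SQL; the column name is being compared as a constant string

Fix: Remove the quotes around the column name (or use double quotes for an identifier)

Corrected query:
SELECT id, name, major FROM students WHERE major = 'Art'

Result:
id | name | major
---+------+------
3  | Eve  | Art  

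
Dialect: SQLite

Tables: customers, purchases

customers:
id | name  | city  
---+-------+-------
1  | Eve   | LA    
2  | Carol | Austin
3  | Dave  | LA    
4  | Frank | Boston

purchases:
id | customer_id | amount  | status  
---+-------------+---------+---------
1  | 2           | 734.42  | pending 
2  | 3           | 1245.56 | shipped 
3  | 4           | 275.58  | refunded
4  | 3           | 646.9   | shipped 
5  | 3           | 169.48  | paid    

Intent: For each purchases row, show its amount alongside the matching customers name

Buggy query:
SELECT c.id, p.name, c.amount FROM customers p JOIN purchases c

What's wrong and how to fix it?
Bug: Missing join condition: each purchases row is matched to all customers rows instead of just its own

Fix: Add ON c.customer_id = p.id to the JOIN

Corrected query:
SELECT c.id, p.name, c.amount FROM customers p JOIN purchases c ON c.customer_id = p.id

Result:
id | name  | amount 
---+-------+--------
1  | Carol | 734.42 
2  | Dave  | 1245.56
3  | Frank | 275.58 
4  | Dave  | 646.9  
5  | Dave  | 169.48 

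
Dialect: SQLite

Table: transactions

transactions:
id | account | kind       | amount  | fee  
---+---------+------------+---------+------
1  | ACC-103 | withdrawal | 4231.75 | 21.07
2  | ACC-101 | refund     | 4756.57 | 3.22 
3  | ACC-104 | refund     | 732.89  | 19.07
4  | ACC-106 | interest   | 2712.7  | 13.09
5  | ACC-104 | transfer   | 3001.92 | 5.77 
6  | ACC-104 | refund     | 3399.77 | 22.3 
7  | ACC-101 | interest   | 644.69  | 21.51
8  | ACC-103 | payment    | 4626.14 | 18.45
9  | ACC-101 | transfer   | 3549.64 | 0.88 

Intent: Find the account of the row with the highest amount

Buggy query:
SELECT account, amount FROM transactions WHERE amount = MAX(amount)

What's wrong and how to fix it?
Bug: MAX(amount) is an aggregate and cannot be used directly in WHERE

Fix: Use a subquery: WHERE amount = (SELECT MAX(amount) FROM transactions)

Corrected query:
SELECT account, amount FROM transactions WHERE amount = (SELECT MAX(amount) FROM transactions)

Result:
account | amount 
--------+--------
ACC-101 | 4756.57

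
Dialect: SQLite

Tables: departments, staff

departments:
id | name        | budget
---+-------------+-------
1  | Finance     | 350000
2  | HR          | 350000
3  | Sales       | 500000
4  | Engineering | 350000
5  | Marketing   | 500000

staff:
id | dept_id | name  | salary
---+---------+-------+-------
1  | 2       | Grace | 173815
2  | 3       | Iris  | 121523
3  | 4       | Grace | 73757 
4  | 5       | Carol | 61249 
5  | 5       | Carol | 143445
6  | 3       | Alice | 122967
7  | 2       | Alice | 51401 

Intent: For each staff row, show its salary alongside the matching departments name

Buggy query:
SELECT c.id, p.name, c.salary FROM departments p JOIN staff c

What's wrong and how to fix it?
Bug: Missing join condition: each staff row is matched to all departments rows instead of just its own

Fix: Specify the join condition linking the foreign key to the parent id

Corrected query:
SELECT c.id, p.name, c.salary FROM departments p JOIN staff c ON c.dept_id = p.id

Result:
id | name        | salary
---+-------------+-------
1  | HR          | 173815
2  | Sales       | 121523
3  | Engineering | 73757 
4  | Marketing   | 61249 
5  | Marketing   | 143445
6  | Sales       | 122967
7  | HR          | 51401 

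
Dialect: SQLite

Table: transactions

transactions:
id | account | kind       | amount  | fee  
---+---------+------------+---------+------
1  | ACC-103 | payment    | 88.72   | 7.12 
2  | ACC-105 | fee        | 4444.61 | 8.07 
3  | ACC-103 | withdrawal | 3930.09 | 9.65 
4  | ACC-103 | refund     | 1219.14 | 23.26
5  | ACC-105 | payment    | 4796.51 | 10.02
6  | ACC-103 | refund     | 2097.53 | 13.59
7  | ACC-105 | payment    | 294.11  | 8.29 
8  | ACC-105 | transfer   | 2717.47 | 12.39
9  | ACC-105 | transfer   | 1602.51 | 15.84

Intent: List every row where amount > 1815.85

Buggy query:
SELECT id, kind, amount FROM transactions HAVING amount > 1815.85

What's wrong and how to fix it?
Bug: HAVING filters the output of aggregation, but this query has no GROUP BY and no aggregate functions, so SQLite rejects it (HAVING clause on a non-aggregate query); the condition here is per row

Fix: Use WHERE for row-level filtering

Corrected query:
SELECT id, kind, amount FROM transactions WHERE amount > 1815.85

Result:
id | kind       | amount 
---+------------+--------
2  | fee        | 4444.61
3  | withdrawal | 3930.09
5  | payment    | 4796.51
6  | refund     | 2097.53
8  | transfer   | 2717.47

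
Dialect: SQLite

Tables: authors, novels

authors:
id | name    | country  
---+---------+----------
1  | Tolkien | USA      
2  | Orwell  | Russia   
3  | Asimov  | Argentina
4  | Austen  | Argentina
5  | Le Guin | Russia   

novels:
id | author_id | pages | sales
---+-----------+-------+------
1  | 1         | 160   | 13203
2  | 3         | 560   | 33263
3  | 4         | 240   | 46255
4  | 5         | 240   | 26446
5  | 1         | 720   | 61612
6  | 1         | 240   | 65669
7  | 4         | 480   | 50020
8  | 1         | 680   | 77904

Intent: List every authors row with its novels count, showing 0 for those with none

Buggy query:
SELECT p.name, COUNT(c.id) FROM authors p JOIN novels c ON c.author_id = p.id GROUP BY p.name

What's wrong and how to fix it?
Bug: INNER JOIN drops authors rows that have no matching novels rows

Fix: Switch to LEFT JOIN to retain unmatched parent rows

Corrected query:
SELECT p.name, COUNT(c.id) FROM authors p LEFT JOIN novels c ON c.author_id = p.id GROUP BY p.name

Result:
name    | COUNT(c.id)
--------+------------
Asimov  | 1          
Austen  | 2          
Le Guin | 1          
Orwell  | 0          
Tolkien | 4          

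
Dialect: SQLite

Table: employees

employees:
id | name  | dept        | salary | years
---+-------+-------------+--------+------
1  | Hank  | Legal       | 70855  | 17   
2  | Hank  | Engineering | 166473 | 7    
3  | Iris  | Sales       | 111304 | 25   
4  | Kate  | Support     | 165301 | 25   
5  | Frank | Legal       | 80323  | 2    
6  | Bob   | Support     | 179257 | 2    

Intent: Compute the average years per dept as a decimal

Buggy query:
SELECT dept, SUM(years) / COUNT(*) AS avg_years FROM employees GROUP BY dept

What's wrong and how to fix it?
Bug: SUM(years) and COUNT(*) are both integers; the division truncates the fractional part

Fix: Multiply by 1.0 (or CAST to REAL) to force floating-point division

Corrected query:
SELECT dept, SUM(years) * 1.0 / COUNT(*) AS avg_years FROM employees GROUP BY dept

Result:
dept        | avg_years
------------+----------
Engineering | 7        
Legal       | 9.5      
Sales       | 25       
Support     | 13.5     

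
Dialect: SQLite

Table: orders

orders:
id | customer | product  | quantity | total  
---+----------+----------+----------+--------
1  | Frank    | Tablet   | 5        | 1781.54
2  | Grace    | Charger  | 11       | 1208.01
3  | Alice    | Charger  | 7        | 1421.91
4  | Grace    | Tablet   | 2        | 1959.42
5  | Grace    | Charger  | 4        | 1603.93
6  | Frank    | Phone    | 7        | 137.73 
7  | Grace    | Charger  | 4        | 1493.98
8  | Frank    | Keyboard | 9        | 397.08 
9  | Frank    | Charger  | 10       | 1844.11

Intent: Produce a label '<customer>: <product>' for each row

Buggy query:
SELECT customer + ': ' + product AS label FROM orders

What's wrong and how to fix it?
Bug: '+' is numeric addition; on text columns SQLite converts them to 0 instead of concatenating

Fix: Replace + with || to concatenate text

Corrected query:
SELECT customer || ': ' || product AS label FROM orders

Result:
label          
---------------
Frank: Tablet  
Grace: Charger 
Alice: Charger 
Grace: Tablet  
Grace: Charger 
Frank: Phone   
Grace: Charger 
Frank: Keyboard
Frank: Charger 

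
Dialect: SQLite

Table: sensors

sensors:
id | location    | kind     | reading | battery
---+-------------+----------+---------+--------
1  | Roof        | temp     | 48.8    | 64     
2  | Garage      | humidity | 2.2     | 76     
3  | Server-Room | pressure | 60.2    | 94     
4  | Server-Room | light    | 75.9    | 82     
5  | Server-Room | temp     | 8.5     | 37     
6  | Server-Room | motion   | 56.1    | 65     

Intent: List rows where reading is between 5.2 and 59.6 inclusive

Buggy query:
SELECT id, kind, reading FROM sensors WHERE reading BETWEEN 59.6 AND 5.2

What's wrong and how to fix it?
Bug: The bounds are reversed; BETWEEN a AND b requires a <= b to match anything

Fix: Swap the bounds so the smaller value comes first

Corrected query:
SELECT id, kind, reading FROM sensors WHERE reading BETWEEN 5.2 AND 59.6

Result:
id | kind   | reading
---+--------+--------
1  | temp   | 48.8   
5  | temp   | 8.5    
6  | motion | 56.1   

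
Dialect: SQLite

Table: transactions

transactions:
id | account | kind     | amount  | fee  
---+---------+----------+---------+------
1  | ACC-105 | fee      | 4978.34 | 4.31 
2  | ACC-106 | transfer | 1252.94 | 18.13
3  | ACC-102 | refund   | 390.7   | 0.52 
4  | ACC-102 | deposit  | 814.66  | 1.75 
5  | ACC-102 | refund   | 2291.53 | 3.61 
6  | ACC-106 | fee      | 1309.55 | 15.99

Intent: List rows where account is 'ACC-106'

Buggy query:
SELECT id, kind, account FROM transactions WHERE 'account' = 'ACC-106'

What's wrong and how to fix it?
Bug: Single quotes denote string literals in SQL; the column name is being compared as a constant string

Fix: Remove the quotes around the column name (or use double quotes for an identifier)

Corrected query:
SELECT id, kind, account FROM transactions WHERE account = 'ACC-106'

Result:
id | kind     | account
---+----------+--------
2  | transfer | ACC-106
6  | fee      | ACC-106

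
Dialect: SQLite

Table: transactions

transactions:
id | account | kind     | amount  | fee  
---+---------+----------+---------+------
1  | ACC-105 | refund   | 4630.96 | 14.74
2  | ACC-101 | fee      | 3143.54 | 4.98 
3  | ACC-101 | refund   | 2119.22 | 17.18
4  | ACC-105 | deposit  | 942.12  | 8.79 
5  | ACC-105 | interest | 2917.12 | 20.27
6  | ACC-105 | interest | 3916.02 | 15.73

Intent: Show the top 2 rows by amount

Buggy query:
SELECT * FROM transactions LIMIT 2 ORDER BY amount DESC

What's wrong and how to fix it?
Bug: LIMIT must come after ORDER BY

Fix: Swap the clauses: ORDER BY first, then LIMIT

Corrected query:
SELECT * FROM transactions ORDER BY amount DESC LIMIT 2

Result:
id | account | kind     | amount  | fee  
---+---------+----------+---------+------
1  | ACC-105 | refund   | 4630.96 | 14.74
6  | ACC-105 | interest | 3916.02 | 15.73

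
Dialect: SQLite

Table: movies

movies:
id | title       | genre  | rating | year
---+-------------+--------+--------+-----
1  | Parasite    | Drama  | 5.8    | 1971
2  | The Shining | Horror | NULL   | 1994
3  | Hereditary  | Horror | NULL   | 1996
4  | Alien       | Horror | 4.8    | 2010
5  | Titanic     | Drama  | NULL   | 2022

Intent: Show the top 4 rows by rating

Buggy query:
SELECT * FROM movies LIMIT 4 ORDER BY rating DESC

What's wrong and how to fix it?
Bug: LIMIT must come after ORDER BY

Fix: Sort with ORDER BY, then apply LIMIT

Corrected query:
SELECT * FROM movies ORDER BY rating DESC LIMIT 4

Result:
id | title       | genre  | rating | year
---+-------------+--------+--------+-----
1  | Parasite    | Drama  | 5.8    | 1971
4  | Alien       | Horror | 4.8    | 2010
2  | The Shining | Horror | NULL   | 1994
3  | Hereditary  | Horror | NULL   | 1996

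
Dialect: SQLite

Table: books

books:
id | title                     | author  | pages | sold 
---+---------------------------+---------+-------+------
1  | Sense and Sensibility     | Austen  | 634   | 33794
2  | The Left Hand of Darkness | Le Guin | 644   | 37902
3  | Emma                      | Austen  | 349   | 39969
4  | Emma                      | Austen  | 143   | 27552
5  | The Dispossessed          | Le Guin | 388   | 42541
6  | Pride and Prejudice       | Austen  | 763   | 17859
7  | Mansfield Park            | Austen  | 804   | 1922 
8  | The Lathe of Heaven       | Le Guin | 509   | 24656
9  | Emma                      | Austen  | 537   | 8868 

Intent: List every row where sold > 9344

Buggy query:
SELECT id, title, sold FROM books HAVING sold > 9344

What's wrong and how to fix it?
Bug: HAVING filters the output of aggregation, but this query has no GROUP BY and no aggregate functions, so SQLite rejects it (HAVING clause on a non-aggregate query); the condition here is per row

Fix: Replace HAVING with WHERE since the condition applies to individual rows

Corrected query:
SELECT id, title, sold FROM books WHERE sold > 9344

Result:
id | title                     | sold 
---+---------------------------+------
1  | Sense and Sensibility     | 33794
2  | The Left Hand of Darkness | 37902
3  | Emma                      | 39969
4  | Emma                      | 27552
5  | The Dispossessed          | 42541
6  | Pride and Prejudice       | 17859
8  | The Lathe of Heaven       | 24656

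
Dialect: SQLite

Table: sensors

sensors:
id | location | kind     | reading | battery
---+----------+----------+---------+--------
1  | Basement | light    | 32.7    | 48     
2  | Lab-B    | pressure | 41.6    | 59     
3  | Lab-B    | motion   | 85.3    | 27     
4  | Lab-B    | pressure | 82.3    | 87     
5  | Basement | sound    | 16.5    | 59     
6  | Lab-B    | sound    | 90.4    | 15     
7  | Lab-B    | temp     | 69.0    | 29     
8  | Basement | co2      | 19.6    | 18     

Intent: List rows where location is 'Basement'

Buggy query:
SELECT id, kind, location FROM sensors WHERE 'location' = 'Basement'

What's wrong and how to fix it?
Bug: 'location' in single quotes is a string literal, not the column; the comparison is literal-vs-literal and never true

Fix: Remove the quotes around the column name (or use double quotes for an identifier)

Corrected query:
SELECT id, kind, location FROM sensors WHERE location = 'Basement'

Result:
id | kind  | location
---+-------+---------
1  | light | Basement
5  | sound | Basement
8  | co2   | Basement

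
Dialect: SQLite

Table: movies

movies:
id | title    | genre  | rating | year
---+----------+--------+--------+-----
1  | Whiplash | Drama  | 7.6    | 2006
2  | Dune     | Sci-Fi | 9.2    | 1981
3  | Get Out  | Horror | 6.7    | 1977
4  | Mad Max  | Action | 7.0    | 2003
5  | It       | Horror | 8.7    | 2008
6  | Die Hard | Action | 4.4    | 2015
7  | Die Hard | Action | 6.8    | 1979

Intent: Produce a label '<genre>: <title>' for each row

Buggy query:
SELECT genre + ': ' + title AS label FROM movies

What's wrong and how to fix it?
Bug: '+' is numeric addition; on text columns SQLite converts them to 0 instead of concatenating

Fix: Replace + with || to concatenate text

Corrected query:
SELECT genre || ': ' || title AS label FROM movies

Result:
label           
----------------
Drama: Whiplash 
Sci-Fi: Dune    
Horror: Get Out 
Action: Mad Max 
Horror: It      
Action: Die Hard
Action: Die Hard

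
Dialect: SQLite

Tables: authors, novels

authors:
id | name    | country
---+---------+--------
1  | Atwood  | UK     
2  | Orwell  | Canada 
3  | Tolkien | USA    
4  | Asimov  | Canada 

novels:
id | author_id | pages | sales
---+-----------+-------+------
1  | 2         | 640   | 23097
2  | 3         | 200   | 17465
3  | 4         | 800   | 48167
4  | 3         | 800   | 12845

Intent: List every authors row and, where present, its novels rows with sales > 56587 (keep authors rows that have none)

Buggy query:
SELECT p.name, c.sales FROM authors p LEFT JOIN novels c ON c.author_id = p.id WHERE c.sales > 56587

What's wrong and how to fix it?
Bug: A WHERE condition on the right-hand table after LEFT JOIN drops unmatched parents

Fix: Put 'c.sales > 56587' in the JOIN's ON clause instead of WHERE

Corrected query:
SELECT p.name, c.sales FROM authors p LEFT JOIN novels c ON c.author_id = p.id AND c.sales > 56587

Result:
name    | sales
--------+------
Atwood  | NULL 
Orwell  | NULL 
Tolkien | NULL 
Asimov  | NULL 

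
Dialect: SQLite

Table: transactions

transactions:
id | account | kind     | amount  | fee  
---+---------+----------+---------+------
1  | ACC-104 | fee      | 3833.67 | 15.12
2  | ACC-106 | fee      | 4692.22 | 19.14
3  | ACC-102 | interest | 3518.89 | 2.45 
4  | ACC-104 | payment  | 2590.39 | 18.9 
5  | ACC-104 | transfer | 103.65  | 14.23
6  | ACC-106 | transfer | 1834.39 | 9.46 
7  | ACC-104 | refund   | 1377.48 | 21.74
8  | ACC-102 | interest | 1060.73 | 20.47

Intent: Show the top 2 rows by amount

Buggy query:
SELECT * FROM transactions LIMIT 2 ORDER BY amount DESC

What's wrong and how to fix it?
Bug: LIMIT must come after ORDER BY

Fix: Sort with ORDER BY, then apply LIMIT

Corrected query:
SELECT * FROM transactions ORDER BY amount DESC LIMIT 2

Result:
id | account | kind | amount  | fee  
---+---------+------+---------+------
2  | ACC-106 | fee  | 4692.22 | 19.14
1  | ACC-104 | fee  | 3833.67 | 15.12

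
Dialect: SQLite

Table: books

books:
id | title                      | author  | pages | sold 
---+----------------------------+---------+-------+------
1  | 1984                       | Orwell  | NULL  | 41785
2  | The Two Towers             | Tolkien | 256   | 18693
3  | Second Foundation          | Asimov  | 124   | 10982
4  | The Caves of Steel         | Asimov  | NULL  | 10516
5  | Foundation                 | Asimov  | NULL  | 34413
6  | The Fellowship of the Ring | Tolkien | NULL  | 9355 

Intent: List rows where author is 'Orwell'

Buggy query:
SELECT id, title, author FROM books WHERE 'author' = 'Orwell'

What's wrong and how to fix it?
Bug: Single quotes denote string literals in SQL; the column name is being compared as a constant string

Fix: Remove the quotes around the column name (or use double quotes for an identifier)

Corrected query:
SELECT id, title, author FROM books WHERE author = 'Orwell'

Result:
id | title | author
---+-------+-------
1  | 1984  | Orwell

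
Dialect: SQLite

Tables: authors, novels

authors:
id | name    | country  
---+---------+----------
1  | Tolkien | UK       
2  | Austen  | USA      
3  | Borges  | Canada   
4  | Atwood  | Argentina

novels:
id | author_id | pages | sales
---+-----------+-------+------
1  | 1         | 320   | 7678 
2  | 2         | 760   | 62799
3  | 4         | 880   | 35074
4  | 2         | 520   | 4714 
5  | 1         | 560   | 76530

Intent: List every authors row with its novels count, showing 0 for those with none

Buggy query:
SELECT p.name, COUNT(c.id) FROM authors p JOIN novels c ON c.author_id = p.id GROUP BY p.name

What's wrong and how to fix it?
Bug: An inner join excludes parents with zero children

Fix: Switch to LEFT JOIN to retain unmatched parent rows

Corrected query:
SELECT p.name, COUNT(c.id) FROM authors p LEFT JOIN novels c ON c.author_id = p.id GROUP BY p.name

Result:
name    | COUNT(c.id)
--------+------------
Atwood  | 1          
Austen  | 2          
Borges  | 0          
Tolkien | 2          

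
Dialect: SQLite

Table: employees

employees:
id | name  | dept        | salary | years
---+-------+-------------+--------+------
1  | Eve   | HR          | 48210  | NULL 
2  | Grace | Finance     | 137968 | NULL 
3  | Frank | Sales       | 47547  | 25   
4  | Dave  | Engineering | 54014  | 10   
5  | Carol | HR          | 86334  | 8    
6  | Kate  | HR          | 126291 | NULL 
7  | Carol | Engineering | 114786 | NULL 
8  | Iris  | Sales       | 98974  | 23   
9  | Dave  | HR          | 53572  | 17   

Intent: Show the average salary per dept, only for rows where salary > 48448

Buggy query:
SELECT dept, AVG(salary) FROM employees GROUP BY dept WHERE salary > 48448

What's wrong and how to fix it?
Bug: Row-level WHERE must come before GROUP BY in the clause order

Fix: Move the WHERE clause before GROUP BY

Corrected query:
SELECT dept, AVG(salary) FROM employees WHERE salary > 48448 GROUP BY dept

Result:
dept        | AVG(salary) 
------------+-------------
Engineering | 84400       
Finance     | 137968      
HR          | 88732.333333
Sales       | 98974       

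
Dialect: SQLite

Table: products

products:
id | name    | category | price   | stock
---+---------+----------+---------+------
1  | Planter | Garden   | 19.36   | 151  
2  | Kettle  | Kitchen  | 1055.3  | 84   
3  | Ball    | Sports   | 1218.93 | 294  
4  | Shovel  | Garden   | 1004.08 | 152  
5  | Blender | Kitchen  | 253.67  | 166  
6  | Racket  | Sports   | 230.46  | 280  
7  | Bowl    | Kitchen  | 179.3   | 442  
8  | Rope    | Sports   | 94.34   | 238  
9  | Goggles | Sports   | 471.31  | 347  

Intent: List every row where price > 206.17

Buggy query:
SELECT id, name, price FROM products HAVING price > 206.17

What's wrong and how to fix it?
Bug: This is a non-aggregate query (no GROUP BY, no aggregates), so in SQLite the HAVING clause is invalid here; a row-level condition belongs in WHERE

Fix: Use WHERE for row-level filtering

Corrected query:
SELECT id, name, price FROM products WHERE price > 206.17

Result:
id | name    | price  
---+---------+--------
2  | Kettle  | 1055.3 
3  | Ball    | 1218.93
4  | Shovel  | 1004.08
5  | Blender | 253.67 
6  | Racket  | 230.46 
9  | Goggles | 471.31 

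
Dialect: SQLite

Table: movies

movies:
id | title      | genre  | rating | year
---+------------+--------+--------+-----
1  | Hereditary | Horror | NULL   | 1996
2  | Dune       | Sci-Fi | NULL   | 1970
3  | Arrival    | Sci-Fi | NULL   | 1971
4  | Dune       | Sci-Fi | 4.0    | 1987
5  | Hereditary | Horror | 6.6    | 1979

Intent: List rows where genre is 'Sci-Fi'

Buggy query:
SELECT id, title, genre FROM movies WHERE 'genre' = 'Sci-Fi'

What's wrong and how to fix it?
Bug: Single quotes denote string literals in SQL; the column name is being compared as a constant string

Fix: Remove the quotes around the column name (or use double quotes for an identifier)

Corrected query:
SELECT id, title, genre FROM movies WHERE genre = 'Sci-Fi'

Result:
id | title   | genre 
---+---------+-------
2  | Dune    | Sci-Fi
3  | Arrival | Sci-Fi
4  | Dune    | Sci-Fi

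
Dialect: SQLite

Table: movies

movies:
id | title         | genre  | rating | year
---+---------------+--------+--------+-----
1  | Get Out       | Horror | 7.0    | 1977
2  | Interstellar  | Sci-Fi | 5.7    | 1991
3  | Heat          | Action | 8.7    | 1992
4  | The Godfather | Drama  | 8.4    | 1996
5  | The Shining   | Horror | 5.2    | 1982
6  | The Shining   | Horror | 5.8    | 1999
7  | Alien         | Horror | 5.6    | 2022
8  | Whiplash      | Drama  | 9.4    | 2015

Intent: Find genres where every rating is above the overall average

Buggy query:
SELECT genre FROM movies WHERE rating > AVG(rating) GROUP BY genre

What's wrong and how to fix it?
Bug: WHERE evaluates per row before aggregation, so AVG() is unavailable

Fix: Compute the overall average in a scalar subquery and compare each group's MIN against it in HAVING

Corrected query:
SELECT genre FROM movies GROUP BY genre HAVING MIN(rating) > (SELECT AVG(rating) FROM movies)

Result:
genre 
------
Action
Drama 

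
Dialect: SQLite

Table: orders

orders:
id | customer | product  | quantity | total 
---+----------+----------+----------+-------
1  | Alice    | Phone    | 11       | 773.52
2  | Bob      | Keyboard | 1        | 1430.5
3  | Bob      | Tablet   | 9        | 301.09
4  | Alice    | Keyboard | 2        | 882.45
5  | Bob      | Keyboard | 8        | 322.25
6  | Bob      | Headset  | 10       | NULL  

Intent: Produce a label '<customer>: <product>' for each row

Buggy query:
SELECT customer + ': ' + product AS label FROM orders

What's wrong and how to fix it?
Bug: '+' is numeric addition; on text columns SQLite converts them to 0 instead of concatenating

Fix: Use the || operator for string concatenation

Corrected query:
SELECT customer || ': ' || product AS label FROM orders

Result:
label          
---------------
Alice: Phone   
Bob: Keyboard  
Bob: Tablet    
Alice: Keyboard
Bob: Keyboard  
Bob: Headset   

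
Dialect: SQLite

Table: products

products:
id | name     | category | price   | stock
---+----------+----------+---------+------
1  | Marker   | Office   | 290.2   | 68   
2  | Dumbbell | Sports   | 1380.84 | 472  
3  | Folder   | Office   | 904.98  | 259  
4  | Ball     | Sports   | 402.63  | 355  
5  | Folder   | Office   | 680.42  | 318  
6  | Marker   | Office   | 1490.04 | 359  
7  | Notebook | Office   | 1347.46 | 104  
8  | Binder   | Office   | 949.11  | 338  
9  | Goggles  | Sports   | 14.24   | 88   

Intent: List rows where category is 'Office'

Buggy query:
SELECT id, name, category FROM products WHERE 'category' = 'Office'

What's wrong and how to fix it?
Bug: Single quotes denote string literals in SQL; the column name is being compared as a constant string

Fix: Reference the column as category without single quotes

Corrected query:
SELECT id, name, category FROM products WHERE category = 'Office'

Result:
id | name     | category
---+----------+---------
1  | Marker   | Office  
3  | Folder   | Office  
5  | Folder   | Office  
6  | Marker   | Office  
7  | Notebook | Office  
8  | Binder   | Office  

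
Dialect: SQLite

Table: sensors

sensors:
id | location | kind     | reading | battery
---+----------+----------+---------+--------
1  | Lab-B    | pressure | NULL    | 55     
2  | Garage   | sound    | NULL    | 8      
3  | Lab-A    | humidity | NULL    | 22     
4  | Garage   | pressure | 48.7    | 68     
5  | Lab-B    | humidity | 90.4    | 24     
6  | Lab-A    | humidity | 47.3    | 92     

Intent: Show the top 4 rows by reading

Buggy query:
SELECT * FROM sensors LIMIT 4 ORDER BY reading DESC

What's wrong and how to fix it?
Bug: LIMIT must come after ORDER BY

Fix: Swap the clauses: ORDER BY first, then LIMIT

Corrected query:
SELECT * FROM sensors ORDER BY reading DESC LIMIT 4

Result:
id | location | kind     | reading | battery
---+----------+----------+---------+--------
5  | Lab-B    | humidity | 90.4    | 24     
4  | Garage   | pressure | 48.7    | 68     
6  | Lab-A    | humidity | 47.3    | 92     
1  | Lab-B    | pressure | NULL    | 55     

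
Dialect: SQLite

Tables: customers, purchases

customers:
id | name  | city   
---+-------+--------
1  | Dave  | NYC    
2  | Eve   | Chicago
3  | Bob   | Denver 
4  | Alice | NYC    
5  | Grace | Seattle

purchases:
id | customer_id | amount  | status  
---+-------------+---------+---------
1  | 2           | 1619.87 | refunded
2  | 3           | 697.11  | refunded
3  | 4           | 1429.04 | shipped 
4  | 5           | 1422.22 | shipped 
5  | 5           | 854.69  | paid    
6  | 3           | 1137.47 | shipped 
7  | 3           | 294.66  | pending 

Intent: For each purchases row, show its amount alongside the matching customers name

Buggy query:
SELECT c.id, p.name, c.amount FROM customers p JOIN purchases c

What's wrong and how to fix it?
Bug: Missing join condition: each purchases row is matched to all customers rows instead of just its own

Fix: Add ON c.customer_id = p.id to the JOIN

Corrected query:
SELECT c.id, p.name, c.amount FROM customers p JOIN purchases c ON c.customer_id = p.id

Result:
id | name  | amount 
---+-------+--------
1  | Eve   | 1619.87
2  | Bob   | 697.11 
3  | Alice | 1429.04
4  | Grace | 1422.22
5  | Grace | 854.69 
6  | Bob   | 1137.47
7  | Bob   | 294.66 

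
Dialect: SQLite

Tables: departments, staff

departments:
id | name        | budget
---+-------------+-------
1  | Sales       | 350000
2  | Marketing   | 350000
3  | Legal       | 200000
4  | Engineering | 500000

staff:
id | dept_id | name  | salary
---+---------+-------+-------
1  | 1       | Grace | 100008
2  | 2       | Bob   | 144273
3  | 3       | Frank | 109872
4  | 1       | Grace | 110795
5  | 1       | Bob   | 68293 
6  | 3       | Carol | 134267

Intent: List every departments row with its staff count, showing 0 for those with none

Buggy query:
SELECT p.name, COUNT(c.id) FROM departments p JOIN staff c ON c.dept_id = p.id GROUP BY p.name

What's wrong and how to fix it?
Bug: INNER JOIN drops departments rows that have no matching staff rows

Fix: Use LEFT JOIN so parents without children still appear (COUNT(c.id) gives 0)

Corrected query:
SELECT p.name, COUNT(c.id) FROM departments p LEFT JOIN staff c ON c.dept_id = p.id GROUP BY p.name

Result:
name        | COUNT(c.id)
------------+------------
Engineering | 0          
Legal       | 2          
Marketing   | 1          
Sales       | 3          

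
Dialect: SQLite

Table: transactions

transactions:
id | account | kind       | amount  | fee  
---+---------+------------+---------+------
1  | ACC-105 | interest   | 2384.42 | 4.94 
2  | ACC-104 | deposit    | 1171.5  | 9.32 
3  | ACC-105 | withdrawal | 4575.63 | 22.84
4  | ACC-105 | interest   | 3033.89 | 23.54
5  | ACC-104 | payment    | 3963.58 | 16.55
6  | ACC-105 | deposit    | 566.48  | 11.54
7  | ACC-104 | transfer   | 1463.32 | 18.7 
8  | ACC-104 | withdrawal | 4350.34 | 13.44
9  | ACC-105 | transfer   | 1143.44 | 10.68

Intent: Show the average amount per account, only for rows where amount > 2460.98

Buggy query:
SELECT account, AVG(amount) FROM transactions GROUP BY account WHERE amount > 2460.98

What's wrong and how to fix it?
Bug: Row-level WHERE must come before GROUP BY in the clause order

Fix: Move the WHERE clause before GROUP BY

Corrected query:
SELECT account, AVG(amount) FROM transactions WHERE amount > 2460.98 GROUP BY account

Result:
account | AVG(amount)
--------+------------
ACC-104 | 4156.96    
ACC-105 | 3804.76    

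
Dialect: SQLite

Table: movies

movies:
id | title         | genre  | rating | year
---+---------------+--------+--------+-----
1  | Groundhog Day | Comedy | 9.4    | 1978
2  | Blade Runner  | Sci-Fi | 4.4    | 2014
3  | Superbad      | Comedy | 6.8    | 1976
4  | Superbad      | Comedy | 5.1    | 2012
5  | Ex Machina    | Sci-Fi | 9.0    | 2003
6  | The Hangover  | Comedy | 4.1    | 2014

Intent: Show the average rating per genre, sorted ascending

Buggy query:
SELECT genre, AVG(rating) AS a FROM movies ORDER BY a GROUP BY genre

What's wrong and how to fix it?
Bug: GROUP BY must precede ORDER BY

Fix: Move ORDER BY to the end, after GROUP BY

Corrected query:
SELECT genre, AVG(rating) AS a FROM movies GROUP BY genre ORDER BY a

Result:
genre  | a   
-------+-----
Comedy | 6.35
Sci-Fi | 6.7 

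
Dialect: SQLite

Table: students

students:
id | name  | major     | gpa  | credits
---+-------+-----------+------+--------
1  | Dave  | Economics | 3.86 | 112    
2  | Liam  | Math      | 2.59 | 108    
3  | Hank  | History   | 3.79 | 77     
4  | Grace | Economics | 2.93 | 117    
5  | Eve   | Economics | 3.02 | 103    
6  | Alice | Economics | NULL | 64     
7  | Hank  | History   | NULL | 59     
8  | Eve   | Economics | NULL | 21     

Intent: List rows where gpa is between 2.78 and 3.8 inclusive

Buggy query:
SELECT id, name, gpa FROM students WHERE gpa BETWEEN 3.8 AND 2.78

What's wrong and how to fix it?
Bug: BETWEEN expects the lower bound first; with 3.8 AND 2.78 the range is empty

Fix: Write BETWEEN 2.78 AND 3.8

Corrected query:
SELECT id, name, gpa FROM students WHERE gpa BETWEEN 2.78 AND 3.8

Result:
id | name  | gpa 
---+-------+-----
3  | Hank  | 3.79
4  | Grace | 2.93
5  | Eve   | 3.02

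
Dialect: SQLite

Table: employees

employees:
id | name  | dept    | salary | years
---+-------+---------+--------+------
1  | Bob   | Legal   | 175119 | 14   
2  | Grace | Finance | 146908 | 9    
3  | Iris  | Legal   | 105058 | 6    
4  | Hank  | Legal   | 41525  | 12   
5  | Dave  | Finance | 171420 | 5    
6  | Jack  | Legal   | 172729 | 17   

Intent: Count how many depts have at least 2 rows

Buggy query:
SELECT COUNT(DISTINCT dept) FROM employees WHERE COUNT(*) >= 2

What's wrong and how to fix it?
Bug: COUNT(*) cannot appear in WHERE; the per-group count doesn't exist yet

Fix: Use a subquery that GROUPs and filters with HAVING, then count its rows

Corrected query:
SELECT COUNT(*) FROM (SELECT dept FROM employees GROUP BY dept HAVING COUNT(*) >= 2)

Result:
COUNT(*)
--------
2       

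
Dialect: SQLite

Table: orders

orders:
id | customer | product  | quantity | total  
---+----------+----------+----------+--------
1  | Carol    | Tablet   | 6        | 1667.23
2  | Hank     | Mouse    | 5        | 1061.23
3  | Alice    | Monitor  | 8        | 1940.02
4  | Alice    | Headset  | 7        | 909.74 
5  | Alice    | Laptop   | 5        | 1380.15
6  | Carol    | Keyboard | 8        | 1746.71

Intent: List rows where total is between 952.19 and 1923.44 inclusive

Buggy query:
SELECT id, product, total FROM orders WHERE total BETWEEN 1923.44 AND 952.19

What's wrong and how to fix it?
Bug: BETWEEN expects the lower bound first; with 1923.44 AND 952.19 the range is empty

Fix: Write BETWEEN 952.19 AND 1923.44

Corrected query:
SELECT id, product, total FROM orders WHERE total BETWEEN 952.19 AND 1923.44

Result:
id | product  | total  
---+----------+--------
1  | Tablet   | 1667.23
2  | Mouse    | 1061.23
5  | Laptop   | 1380.15
6  | Keyboard | 1746.71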